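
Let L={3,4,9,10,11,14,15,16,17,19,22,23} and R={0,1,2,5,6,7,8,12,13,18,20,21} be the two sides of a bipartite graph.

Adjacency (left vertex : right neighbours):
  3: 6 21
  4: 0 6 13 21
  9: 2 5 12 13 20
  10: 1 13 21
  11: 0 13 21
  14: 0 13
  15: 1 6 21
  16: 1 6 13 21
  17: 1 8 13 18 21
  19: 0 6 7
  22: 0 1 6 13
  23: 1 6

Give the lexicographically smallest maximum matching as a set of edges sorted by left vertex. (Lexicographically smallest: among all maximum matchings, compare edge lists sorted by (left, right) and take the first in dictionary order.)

|M| = 8 (so the lex-smallest maximum matching has 8 edges)
process left vertices in ascending order; for each, take the smallest-labelled available neighbour that still permits 8 edges overall, or leave it unmatched if none does
lex-smallest matching: {3-6, 4-0, 9-2, 10-1, 11-13, 15-21, 17-8, 19-7}

Lex-smallest maximum matching: {(3,6), (4,0), (9,2), (10,1), (11,13), (15,21), (17,8), (19,7)}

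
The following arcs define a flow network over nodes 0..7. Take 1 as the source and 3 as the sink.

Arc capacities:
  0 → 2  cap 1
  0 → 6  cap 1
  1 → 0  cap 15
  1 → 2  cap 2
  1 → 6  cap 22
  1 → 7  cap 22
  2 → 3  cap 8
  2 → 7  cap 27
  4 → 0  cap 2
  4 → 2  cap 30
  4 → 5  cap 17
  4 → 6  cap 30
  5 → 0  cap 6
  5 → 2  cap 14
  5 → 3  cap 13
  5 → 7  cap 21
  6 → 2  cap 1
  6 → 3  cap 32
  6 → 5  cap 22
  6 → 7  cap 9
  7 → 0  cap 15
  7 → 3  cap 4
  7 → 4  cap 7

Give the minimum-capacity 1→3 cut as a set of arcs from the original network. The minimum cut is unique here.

Min-cut arcs: {(0,2), (0,6), (1,2), (1,6), (7,3), (7,4)} (total capacity 37)

augment #1: 1→2→3 push 2
augment #2: 1→6→3 push 22
augment #3: 1→7→3 push 4
augment #4: 1→0→2→3 push 1
augment #5: 1→0→6→3 push 1
augment #6: 1→7→4→2→3 push 5
augment #7: 1→7→4→5→3 push 2
max flow = 37; residual-reachable set from 1 gives S-side
cut edges (S→T): {(0,2), (0,6), (1,2), (1,6), (7,3), (7,4)} total cap 37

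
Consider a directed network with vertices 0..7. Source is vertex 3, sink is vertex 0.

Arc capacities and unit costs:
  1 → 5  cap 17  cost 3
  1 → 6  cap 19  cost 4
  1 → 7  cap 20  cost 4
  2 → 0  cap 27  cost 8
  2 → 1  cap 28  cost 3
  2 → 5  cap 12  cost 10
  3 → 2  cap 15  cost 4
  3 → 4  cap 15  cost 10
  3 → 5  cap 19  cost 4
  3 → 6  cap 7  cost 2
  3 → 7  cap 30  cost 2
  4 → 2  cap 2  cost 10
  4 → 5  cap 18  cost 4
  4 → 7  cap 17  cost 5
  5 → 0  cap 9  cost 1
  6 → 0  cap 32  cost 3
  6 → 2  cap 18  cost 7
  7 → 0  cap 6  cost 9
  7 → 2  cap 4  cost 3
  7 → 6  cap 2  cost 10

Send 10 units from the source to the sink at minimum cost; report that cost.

shortest-cost path #1: 3→5→0 push 9 @ unit cost 5 (adds 45)
shortest-cost path #2: 3→6→0 push 1 @ unit cost 5 (adds 5)
total cost = 50

Minimum cost for 10 units: 50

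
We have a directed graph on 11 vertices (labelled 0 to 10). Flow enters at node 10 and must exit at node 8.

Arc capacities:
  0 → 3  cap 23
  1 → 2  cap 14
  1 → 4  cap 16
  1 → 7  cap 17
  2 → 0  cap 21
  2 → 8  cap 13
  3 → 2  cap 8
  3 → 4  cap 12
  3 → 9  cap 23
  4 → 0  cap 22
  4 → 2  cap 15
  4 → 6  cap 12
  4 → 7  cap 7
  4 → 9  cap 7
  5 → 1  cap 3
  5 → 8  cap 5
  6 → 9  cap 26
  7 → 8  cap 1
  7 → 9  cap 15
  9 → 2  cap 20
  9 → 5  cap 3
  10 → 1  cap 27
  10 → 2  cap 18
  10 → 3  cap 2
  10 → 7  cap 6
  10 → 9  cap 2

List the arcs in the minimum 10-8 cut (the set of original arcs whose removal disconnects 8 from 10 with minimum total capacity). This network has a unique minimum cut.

augment #1: 10→2→8 push 13
augment #2: 10→7→8 push 1
augment #3: 10→9→5→8 push 2
augment #4: 10→3→9→5→8 push 1
max flow = 17; residual-reachable set from 10 gives S-side
cut edges (S→T): {(2,8), (7,8), (9,5)} total cap 17

Min-cut arcs: {(2,8), (7,8), (9,5)} (total capacity 17)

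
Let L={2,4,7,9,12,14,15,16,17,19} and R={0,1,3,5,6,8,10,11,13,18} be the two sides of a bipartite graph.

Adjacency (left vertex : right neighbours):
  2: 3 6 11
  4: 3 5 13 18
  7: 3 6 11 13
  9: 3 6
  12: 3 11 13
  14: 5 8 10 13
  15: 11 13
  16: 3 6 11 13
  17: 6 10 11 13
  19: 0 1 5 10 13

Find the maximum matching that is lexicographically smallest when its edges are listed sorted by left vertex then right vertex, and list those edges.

Lex-smallest maximum matching: {(2,3), (4,5), (7,6), (12,11), (14,8), (15,13), (17,10), (19,0)}

|M| = 8 (so the lex-smallest maximum matching has 8 edges)
process left vertices in ascending order; for each, take the smallest-labelled available neighbour that still permits 8 edges overall, or leave it unmatched if none does
lex-smallest matching: {2-3, 4-5, 7-6, 12-11, 14-8, 15-13, 17-10, 19-0}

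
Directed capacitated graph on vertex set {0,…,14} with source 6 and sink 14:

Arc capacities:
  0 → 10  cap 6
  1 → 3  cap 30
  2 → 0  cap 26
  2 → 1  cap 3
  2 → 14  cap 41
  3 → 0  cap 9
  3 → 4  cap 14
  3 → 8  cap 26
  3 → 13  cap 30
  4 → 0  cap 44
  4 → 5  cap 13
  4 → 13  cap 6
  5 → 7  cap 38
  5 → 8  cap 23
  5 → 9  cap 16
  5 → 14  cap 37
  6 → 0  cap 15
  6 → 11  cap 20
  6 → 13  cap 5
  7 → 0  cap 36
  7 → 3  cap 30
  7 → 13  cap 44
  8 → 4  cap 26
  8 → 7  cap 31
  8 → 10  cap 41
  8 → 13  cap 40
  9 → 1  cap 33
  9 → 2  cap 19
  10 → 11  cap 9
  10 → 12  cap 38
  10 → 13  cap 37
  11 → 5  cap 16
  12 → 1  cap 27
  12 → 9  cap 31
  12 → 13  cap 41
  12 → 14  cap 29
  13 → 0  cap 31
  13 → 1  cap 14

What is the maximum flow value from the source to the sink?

augment #1: 6→11→5→14 bottleneck 16, total now 16
augment #2: 6→0→10→12→14 bottleneck 6, total now 22
augment #3: 6→13→1→3→4→5→14 bottleneck 5, total now 27

Maximum flow value: 27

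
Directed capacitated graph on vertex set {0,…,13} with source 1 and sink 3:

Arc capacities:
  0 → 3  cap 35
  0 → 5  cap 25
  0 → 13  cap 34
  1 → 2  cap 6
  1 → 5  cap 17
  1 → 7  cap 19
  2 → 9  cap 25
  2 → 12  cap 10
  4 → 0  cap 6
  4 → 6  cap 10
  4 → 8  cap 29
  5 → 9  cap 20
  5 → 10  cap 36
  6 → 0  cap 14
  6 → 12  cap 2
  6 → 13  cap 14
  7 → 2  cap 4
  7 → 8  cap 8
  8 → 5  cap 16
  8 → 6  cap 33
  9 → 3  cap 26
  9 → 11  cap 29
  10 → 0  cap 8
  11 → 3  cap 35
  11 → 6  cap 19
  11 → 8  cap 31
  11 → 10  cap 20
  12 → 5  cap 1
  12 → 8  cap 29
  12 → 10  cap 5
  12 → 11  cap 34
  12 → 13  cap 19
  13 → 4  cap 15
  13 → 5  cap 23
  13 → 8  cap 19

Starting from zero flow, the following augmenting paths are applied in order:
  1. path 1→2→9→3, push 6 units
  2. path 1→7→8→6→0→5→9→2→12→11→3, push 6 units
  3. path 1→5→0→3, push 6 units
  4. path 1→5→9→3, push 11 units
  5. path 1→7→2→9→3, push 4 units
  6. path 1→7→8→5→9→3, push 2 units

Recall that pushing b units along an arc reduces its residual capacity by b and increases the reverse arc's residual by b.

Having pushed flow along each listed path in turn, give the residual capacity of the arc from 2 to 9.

after path 1 (1→2→9→3, push 6): res(2,9)=19
after path 2 (1→7→8→6→0→5→9→2→12→11→3, push 6): res(2,9)=25
after path 3 (1→5→0→3, push 6): res(2,9)=25
after path 4 (1→5→9→3, push 11): res(2,9)=25
after path 5 (1→7→2→9→3, push 4): res(2,9)=21
after path 6 (1→7→8→5→9→3, push 2): res(2,9)=21

Residual capacity of (2,9): 21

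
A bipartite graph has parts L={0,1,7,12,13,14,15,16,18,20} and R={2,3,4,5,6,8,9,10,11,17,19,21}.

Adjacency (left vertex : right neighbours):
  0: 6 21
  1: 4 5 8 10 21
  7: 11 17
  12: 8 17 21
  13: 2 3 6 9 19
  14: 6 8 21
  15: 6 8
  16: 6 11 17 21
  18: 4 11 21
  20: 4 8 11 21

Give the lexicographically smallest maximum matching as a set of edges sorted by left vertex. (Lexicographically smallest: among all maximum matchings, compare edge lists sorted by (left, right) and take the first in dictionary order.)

|M| = 8 (so the lex-smallest maximum matching has 8 edges)
process left vertices in ascending order; for each, take the smallest-labelled available neighbour that still permits 8 edges overall, or leave it unmatched if none does
lex-smallest matching: {0-6, 1-5, 7-11, 12-8, 13-2, 14-21, 16-17, 18-4}

Lex-smallest maximum matching: {(0,6), (1,5), (7,11), (12,8), (13,2), (14,21), (16,17), (18,4)}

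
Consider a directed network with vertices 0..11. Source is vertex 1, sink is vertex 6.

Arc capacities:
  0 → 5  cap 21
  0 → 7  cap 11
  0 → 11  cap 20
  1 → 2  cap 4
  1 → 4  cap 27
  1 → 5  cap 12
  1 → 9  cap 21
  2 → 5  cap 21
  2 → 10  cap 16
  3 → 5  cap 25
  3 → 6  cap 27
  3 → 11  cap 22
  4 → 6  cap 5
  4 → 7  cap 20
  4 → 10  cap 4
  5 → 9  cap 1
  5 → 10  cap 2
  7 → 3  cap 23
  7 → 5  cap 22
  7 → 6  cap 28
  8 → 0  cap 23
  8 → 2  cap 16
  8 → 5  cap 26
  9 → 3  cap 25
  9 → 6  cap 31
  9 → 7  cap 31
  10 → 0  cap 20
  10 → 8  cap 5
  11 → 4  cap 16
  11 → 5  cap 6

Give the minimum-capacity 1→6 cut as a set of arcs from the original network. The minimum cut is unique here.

augment #1: 1→4→6 push 5
augment #2: 1→9→6 push 21
augment #3: 1→4→7→6 push 20
augment #4: 1→5→9→6 push 1
augment #5: 1→2→10→0→7→6 push 4
augment #6: 1→4→10→0→7→6 push 2
augment #7: 1→5→10→0→7→6 push 2
max flow = 55; residual-reachable set from 1 gives S-side
cut edges (S→T): {(1,2), (1,4), (1,9), (5,9), (5,10)} total cap 55

Min-cut arcs: {(1,2), (1,4), (1,9), (5,9), (5,10)} (total capacity 55)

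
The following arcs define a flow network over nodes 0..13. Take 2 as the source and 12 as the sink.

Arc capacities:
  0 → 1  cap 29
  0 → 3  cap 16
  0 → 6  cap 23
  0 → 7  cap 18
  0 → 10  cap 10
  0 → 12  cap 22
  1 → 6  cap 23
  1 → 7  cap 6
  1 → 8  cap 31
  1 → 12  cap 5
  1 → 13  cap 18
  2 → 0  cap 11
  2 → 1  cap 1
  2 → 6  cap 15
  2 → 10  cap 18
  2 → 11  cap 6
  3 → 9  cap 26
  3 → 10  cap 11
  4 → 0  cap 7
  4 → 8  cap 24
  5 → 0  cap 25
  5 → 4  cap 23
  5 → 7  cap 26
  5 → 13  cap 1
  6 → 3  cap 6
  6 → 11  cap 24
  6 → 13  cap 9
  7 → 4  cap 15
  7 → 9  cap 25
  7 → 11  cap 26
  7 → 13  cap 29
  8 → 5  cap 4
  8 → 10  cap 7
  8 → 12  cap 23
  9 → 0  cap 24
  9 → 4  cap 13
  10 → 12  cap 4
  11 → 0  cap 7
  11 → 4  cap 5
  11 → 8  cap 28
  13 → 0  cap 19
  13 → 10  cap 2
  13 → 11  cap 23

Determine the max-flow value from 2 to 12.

Maximum flow value: 37

augment #1: 2→0→12 bottleneck 11, total now 11
augment #2: 2→1→12 bottleneck 1, total now 12
augment #3: 2→10→12 bottleneck 4, total now 16
augment #4: 2→11→0→12 bottleneck 6, total now 22
augment #5: 2→6→11→0→12 bottleneck 1, total now 23
augment #6: 2→6→11→8→12 bottleneck 14, total now 37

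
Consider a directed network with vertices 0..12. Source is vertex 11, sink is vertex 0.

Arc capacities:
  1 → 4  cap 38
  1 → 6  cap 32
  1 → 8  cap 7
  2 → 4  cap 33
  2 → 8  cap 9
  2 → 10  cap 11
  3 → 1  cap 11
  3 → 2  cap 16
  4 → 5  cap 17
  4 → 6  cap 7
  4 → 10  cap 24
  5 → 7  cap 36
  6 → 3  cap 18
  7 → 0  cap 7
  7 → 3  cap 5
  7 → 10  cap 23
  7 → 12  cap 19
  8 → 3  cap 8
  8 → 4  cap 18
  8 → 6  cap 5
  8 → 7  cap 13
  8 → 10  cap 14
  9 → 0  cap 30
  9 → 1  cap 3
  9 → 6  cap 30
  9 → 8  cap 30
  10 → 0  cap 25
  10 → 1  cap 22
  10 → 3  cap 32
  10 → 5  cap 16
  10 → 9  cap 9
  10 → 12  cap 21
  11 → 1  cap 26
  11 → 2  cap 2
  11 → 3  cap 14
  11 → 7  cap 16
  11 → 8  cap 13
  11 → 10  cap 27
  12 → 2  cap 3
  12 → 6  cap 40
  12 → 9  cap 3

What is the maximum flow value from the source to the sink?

augment #1: 11→7→0 bottleneck 7, total now 7
augment #2: 11→10→0 bottleneck 25, total now 32
augment #3: 11→10→9→0 bottleneck 2, total now 34
augment #4: 11→2→10→9→0 bottleneck 2, total now 36
augment #5: 11→7→10→9→0 bottleneck 5, total now 41
augment #6: 11→7→12→9→0 bottleneck 3, total now 44

Maximum flow value: 44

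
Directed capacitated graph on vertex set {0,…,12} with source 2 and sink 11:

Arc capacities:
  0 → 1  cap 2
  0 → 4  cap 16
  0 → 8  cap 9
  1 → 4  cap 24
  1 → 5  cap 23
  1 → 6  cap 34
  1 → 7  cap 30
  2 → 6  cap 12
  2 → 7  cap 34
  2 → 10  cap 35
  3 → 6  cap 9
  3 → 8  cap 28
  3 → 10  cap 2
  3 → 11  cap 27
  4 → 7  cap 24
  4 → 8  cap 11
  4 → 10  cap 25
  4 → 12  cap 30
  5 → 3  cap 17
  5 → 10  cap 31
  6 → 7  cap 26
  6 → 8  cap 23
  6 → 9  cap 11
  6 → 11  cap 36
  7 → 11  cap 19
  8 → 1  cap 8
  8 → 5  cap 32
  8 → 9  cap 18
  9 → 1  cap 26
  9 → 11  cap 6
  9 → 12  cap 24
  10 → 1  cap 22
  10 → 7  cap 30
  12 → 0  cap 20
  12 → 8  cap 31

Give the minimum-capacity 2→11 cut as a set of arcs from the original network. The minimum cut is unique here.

Min-cut arcs: {(2,6), (7,11), (10,1)} (total capacity 53)

augment #1: 2→6→11 push 12
augment #2: 2→7→11 push 19
augment #3: 2→10→1→6→11 push 22
max flow = 53; residual-reachable set from 2 gives S-side
cut edges (S→T): {(2,6), (7,11), (10,1)} total cap 53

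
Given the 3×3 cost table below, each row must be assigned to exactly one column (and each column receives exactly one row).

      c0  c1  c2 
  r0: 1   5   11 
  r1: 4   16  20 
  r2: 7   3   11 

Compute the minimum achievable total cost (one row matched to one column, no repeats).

Minimum assignment cost: 18

optimal assignment: row0→col2 (cost 11), row1→col0 (cost 4), row2→col1 (cost 3)
total = 11 + 4 + 3 = 18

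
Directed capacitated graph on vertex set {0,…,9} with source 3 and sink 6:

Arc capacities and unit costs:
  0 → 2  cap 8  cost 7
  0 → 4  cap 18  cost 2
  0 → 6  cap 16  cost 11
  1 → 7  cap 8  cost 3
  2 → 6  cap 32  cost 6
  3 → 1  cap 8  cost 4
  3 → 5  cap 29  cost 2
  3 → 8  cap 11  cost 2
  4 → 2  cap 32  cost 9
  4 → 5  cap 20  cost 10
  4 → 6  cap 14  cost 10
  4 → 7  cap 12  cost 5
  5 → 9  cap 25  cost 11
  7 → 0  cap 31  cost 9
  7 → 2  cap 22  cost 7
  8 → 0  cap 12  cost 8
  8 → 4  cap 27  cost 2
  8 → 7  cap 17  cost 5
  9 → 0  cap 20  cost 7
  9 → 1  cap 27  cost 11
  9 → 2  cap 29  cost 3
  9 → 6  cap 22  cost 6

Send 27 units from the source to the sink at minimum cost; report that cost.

shortest-cost path #1: 3→8→4→6 push 11 @ unit cost 14 (adds 154)
shortest-cost path #2: 3→5→9→6 push 16 @ unit cost 19 (adds 304)
total cost = 458

Minimum cost for 27 units: 458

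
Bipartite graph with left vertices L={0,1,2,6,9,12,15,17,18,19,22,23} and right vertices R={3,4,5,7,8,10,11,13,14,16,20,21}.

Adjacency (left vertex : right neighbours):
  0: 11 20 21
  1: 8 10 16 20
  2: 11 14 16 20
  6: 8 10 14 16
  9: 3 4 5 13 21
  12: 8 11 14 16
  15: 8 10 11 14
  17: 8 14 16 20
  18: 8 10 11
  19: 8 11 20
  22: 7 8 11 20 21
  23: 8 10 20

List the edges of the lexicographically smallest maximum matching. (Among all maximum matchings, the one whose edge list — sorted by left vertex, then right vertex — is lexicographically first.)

|M| = 9 (so the lex-smallest maximum matching has 9 edges)
process left vertices in ascending order; for each, take the smallest-labelled available neighbour that still permits 9 edges overall, or leave it unmatched if none does
lex-smallest matching: {0-21, 1-8, 2-11, 6-10, 9-3, 12-14, 17-16, 19-20, 22-7}

Lex-smallest maximum matching: {(0,21), (1,8), (2,11), (6,10), (9,3), (12,14), (17,16), (19,20), (22,7)}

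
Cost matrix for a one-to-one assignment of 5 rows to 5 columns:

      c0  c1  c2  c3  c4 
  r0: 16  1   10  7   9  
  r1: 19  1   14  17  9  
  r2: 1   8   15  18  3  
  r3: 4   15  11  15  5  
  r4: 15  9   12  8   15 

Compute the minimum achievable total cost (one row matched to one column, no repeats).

Minimum assignment cost: 25

optimal assignment: row0→col2 (cost 10), row1→col1 (cost 1), row2→col0 (cost 1), row3→col4 (cost 5), row4→col3 (cost 8)
total = 10 + 1 + 1 + 5 + 8 = 25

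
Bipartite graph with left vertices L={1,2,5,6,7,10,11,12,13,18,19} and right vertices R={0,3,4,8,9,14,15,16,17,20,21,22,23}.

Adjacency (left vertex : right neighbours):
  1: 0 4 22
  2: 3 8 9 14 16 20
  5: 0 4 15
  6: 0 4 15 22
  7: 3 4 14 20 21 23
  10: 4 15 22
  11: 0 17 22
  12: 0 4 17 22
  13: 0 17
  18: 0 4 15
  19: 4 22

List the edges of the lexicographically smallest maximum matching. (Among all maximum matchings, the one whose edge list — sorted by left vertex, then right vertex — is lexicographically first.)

Lex-smallest maximum matching: {(1,0), (2,3), (5,4), (6,15), (7,14), (10,22), (11,17)}

|M| = 7 (so the lex-smallest maximum matching has 7 edges)
process left vertices in ascending order; for each, take the smallest-labelled available neighbour that still permits 7 edges overall, or leave it unmatched if none does
lex-smallest matching: {1-0, 2-3, 5-4, 6-15, 7-14, 10-22, 11-17}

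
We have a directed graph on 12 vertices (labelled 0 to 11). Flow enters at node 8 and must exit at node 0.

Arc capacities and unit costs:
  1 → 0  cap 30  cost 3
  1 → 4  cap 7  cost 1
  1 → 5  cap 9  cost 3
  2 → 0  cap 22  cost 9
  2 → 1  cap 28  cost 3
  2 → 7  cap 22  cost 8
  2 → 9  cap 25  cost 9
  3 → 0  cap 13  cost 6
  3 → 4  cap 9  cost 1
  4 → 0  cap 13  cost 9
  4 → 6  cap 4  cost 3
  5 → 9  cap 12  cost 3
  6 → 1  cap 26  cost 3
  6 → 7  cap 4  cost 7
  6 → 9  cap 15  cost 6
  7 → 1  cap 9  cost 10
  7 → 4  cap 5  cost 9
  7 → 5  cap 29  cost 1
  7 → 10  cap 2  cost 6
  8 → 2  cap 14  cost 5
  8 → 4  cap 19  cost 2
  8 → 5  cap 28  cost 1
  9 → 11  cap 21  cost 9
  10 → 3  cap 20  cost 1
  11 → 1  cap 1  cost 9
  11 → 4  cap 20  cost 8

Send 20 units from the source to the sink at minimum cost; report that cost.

Minimum cost for 20 units: 220

shortest-cost path #1: 8→4→0 push 13 @ unit cost 11 (adds 143)
shortest-cost path #2: 8→2→1→0 push 7 @ unit cost 11 (adds 77)
total cost = 220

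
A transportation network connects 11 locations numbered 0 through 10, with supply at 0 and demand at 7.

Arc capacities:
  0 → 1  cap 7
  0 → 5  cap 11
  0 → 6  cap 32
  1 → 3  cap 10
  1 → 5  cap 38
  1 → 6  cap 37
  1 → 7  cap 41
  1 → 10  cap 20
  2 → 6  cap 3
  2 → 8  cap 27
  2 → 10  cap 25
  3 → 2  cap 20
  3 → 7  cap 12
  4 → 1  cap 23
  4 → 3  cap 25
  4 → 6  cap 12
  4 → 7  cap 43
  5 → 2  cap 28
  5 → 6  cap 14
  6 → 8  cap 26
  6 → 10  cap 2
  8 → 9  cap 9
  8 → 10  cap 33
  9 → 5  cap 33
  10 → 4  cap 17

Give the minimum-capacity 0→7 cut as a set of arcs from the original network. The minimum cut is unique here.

Min-cut arcs: {(0,1), (10,4)} (total capacity 24)

augment #1: 0→1→7 push 7
augment #2: 0→6→10→4→7 push 2
augment #3: 0→5→2→10→4→7 push 11
augment #4: 0→6→8→10→4→7 push 4
max flow = 24; residual-reachable set from 0 gives S-side
cut edges (S→T): {(0,1), (10,4)} total cap 24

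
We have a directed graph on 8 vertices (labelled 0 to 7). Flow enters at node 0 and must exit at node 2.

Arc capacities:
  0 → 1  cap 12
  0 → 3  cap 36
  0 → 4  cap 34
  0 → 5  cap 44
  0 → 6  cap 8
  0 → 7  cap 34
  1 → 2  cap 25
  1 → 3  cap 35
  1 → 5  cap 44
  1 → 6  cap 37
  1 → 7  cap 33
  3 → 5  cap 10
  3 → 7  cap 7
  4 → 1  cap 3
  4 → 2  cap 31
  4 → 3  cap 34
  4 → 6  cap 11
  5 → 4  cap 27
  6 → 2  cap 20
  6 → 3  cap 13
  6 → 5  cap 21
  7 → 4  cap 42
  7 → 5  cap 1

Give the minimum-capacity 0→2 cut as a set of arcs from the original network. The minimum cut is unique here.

augment #1: 0→1→2 push 12
augment #2: 0→4→2 push 31
augment #3: 0→6→2 push 8
augment #4: 0→4→1→2 push 3
augment #5: 0→5→4→6→2 push 11
max flow = 65; residual-reachable set from 0 gives S-side
cut edges (S→T): {(0,1), (0,6), (4,1), (4,2), (4,6)} total cap 65

Min-cut arcs: {(0,1), (0,6), (4,1), (4,2), (4,6)} (total capacity 65)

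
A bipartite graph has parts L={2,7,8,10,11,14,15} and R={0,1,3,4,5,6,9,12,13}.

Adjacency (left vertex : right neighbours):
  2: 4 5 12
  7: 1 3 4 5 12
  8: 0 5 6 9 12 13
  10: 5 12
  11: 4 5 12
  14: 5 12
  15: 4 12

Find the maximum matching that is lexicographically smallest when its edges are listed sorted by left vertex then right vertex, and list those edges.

|M| = 5 (so the lex-smallest maximum matching has 5 edges)
process left vertices in ascending order; for each, take the smallest-labelled available neighbour that still permits 5 edges overall, or leave it unmatched if none does
lex-smallest matching: {2-4, 7-1, 8-0, 10-5, 11-12}

Lex-smallest maximum matching: {(2,4), (7,1), (8,0), (10,5), (11,12)}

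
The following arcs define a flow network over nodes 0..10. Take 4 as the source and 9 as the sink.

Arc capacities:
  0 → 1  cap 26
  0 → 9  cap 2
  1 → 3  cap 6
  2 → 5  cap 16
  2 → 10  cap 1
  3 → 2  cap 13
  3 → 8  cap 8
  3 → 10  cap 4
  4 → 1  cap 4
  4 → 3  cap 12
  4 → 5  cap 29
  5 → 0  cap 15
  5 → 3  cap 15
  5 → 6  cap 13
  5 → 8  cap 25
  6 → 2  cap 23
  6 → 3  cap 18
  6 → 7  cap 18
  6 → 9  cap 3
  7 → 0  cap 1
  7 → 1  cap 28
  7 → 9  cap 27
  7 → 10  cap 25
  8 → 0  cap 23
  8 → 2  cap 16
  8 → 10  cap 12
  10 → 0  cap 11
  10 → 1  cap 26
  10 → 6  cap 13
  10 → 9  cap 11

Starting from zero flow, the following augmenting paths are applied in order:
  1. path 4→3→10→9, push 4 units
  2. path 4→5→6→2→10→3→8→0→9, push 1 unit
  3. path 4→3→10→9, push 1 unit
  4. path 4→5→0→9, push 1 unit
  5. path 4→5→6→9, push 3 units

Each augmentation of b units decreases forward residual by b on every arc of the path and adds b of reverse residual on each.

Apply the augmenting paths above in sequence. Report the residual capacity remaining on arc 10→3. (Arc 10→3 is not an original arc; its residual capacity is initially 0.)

after path 1 (4→3→10→9, push 4): res(10,3)=4
after path 2 (4→5→6→2→10→3→8→0→9, push 1): res(10,3)=3
after path 3 (4→3→10→9, push 1): res(10,3)=4
after path 4 (4→5→0→9, push 1): res(10,3)=4
after path 5 (4→5→6→9, push 3): res(10,3)=4

Residual capacity of (10,3): 4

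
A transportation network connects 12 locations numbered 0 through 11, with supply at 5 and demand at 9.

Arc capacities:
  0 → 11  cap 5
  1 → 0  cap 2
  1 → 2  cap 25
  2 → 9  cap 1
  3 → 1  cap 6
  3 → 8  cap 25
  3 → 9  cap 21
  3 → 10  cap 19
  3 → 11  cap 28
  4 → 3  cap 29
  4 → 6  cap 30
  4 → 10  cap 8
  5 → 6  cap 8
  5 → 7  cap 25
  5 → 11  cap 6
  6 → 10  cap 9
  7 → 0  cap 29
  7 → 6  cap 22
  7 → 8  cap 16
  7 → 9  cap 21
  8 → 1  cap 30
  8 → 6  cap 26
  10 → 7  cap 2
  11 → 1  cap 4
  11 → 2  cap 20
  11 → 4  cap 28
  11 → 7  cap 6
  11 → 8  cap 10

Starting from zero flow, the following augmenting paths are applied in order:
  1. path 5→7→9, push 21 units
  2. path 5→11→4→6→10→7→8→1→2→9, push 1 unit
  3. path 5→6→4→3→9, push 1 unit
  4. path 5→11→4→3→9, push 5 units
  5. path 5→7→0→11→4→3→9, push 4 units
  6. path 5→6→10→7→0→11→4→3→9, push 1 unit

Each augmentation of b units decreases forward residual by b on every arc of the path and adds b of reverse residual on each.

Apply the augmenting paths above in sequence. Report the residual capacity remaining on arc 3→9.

after path 1 (5→7→9, push 21): res(3,9)=21
after path 2 (5→11→4→6→10→7→8→1→2→9, push 1): res(3,9)=21
after path 3 (5→6→4→3→9, push 1): res(3,9)=20
after path 4 (5→11→4→3→9, push 5): res(3,9)=15
after path 5 (5→7→0→11→4→3→9, push 4): res(3,9)=11
after path 6 (5→6→10→7→0→11→4→3→9, push 1): res(3,9)=10

Residual capacity of (3,9): 10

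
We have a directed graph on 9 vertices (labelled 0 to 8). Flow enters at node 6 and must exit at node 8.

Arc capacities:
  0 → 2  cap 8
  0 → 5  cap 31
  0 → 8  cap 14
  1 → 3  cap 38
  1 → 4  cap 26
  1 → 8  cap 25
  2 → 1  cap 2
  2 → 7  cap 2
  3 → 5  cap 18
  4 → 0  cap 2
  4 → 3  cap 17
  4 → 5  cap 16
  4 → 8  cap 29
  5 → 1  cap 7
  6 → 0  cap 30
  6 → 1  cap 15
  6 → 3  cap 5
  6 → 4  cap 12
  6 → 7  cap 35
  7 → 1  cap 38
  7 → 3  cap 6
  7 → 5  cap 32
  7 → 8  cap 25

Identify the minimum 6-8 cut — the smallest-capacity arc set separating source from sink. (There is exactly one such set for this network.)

augment #1: 6→0→8 push 14
augment #2: 6→1→8 push 15
augment #3: 6→4→8 push 12
augment #4: 6→7→8 push 25
augment #5: 6→7→1→8 push 10
augment #6: 6→0→2→1→4→8 push 2
augment #7: 6→0→5→1→4→8 push 7
augment #8: 6→0→2→7→1→4→8 push 2
max flow = 87; residual-reachable set from 6 gives S-side
cut edges (S→T): {(0,8), (2,1), (2,7), (5,1), (6,1), (6,4), (6,7)} total cap 87

Min-cut arcs: {(0,8), (2,1), (2,7), (5,1), (6,1), (6,4), (6,7)} (total capacity 87)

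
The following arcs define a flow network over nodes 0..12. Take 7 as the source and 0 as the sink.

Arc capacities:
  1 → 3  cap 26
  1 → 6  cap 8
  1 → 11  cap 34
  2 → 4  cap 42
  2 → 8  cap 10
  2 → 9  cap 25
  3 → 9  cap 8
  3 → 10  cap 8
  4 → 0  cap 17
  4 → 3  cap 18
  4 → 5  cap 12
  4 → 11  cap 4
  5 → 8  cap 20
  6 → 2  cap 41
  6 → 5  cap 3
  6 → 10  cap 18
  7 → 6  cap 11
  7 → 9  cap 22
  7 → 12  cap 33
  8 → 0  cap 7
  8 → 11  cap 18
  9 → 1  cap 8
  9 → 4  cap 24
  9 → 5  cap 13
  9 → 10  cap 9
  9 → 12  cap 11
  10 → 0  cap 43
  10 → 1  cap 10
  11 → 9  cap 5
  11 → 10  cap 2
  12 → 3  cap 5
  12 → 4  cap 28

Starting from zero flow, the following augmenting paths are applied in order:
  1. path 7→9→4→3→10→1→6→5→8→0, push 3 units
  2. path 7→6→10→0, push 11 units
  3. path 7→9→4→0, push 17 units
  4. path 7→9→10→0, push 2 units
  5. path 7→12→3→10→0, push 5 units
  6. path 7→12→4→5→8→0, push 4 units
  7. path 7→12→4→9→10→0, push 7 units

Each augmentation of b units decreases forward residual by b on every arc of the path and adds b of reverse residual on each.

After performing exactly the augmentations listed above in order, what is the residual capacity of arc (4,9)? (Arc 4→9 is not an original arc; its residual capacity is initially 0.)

after path 1 (7→9→4→3→10→1→6→5→8→0, push 3): res(4,9)=3
after path 2 (7→6→10→0, push 11): res(4,9)=3
after path 3 (7→9→4→0, push 17): res(4,9)=20
after path 4 (7→9→10→0, push 2): res(4,9)=20
after path 5 (7→12→3→10→0, push 5): res(4,9)=20
after path 6 (7→12→4→5→8→0, push 4): res(4,9)=20
after path 7 (7→12→4→9→10→0, push 7): res(4,9)=13

Residual capacity of (4,9): 13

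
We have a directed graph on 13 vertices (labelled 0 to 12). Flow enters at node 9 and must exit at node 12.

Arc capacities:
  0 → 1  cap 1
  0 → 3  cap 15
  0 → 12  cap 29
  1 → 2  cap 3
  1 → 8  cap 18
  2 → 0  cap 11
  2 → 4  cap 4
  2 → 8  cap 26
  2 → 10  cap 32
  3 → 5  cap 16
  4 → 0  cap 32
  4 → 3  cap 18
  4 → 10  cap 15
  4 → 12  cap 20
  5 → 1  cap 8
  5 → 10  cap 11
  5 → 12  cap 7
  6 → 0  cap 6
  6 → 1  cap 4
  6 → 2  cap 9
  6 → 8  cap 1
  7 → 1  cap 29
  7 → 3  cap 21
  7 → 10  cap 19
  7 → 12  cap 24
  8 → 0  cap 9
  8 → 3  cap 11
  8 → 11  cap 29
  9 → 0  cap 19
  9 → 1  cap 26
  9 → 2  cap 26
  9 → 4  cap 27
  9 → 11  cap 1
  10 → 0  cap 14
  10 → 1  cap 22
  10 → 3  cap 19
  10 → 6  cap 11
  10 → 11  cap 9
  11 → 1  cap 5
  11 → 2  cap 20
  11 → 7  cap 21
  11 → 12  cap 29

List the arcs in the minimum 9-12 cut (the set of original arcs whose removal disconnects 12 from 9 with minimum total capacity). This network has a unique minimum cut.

augment #1: 9→0→12 push 19
augment #2: 9→4→12 push 20
augment #3: 9→11→12 push 1
augment #4: 9→2→0→12 push 10
augment #5: 9→1→8→11→12 push 18
augment #6: 9→2→8→11→12 push 10
augment #7: 9→4→3→5→12 push 7
augment #8: 9→2→8→11→7→12 push 1
augment #9: 9→2→10→11→7→12 push 5
augment #10: 9→1→2→10→11→7→12 push 3
max flow = 94; residual-reachable set from 9 gives S-side
cut edges (S→T): {(1,2), (1,8), (9,0), (9,2), (9,4), (9,11)} total cap 94

Min-cut arcs: {(1,2), (1,8), (9,0), (9,2), (9,4), (9,11)} (total capacity 94)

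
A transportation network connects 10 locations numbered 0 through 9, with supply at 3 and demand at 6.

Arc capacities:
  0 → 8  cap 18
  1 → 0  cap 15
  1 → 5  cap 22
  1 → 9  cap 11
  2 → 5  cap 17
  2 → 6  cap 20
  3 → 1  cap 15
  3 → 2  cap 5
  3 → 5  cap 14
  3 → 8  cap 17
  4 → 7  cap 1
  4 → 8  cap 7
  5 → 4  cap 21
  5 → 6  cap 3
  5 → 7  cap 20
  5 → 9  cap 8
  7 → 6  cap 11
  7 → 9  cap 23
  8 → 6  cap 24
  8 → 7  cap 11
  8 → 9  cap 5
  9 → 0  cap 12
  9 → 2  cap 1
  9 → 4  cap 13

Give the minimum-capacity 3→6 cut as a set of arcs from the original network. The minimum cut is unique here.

augment #1: 3→2→6 push 5
augment #2: 3→5→6 push 3
augment #3: 3→8→6 push 17
augment #4: 3→5→7→6 push 11
augment #5: 3→1→0→8→6 push 7
augment #6: 3→1→9→2→6 push 1
max flow = 44; residual-reachable set from 3 gives S-side
cut edges (S→T): {(3,2), (5,6), (7,6), (8,6), (9,2)} total cap 44

Min-cut arcs: {(3,2), (5,6), (7,6), (8,6), (9,2)} (total capacity 44)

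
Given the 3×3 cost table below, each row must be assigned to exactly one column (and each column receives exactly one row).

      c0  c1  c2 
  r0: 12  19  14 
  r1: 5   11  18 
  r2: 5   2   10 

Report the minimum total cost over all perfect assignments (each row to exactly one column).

optimal assignment: row0→col2 (cost 14), row1→col0 (cost 5), row2→col1 (cost 2)
total = 14 + 5 + 2 = 21

Minimum assignment cost: 21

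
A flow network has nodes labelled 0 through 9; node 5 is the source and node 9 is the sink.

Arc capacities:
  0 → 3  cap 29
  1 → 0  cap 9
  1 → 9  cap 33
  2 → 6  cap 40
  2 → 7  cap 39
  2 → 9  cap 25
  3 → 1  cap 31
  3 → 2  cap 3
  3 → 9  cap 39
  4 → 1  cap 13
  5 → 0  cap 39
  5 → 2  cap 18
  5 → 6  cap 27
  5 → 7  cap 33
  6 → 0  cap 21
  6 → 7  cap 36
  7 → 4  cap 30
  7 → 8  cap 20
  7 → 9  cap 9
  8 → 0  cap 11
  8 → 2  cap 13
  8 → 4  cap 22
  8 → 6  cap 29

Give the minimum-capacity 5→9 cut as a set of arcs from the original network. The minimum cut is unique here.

augment #1: 5→2→9 push 18
augment #2: 5→7→9 push 9
augment #3: 5→0→3→9 push 29
augment #4: 5→7→4→1→9 push 13
augment #5: 5→7→8→2→9 push 7
max flow = 76; residual-reachable set from 5 gives S-side
cut edges (S→T): {(0,3), (2,9), (4,1), (7,9)} total cap 76

Min-cut arcs: {(0,3), (2,9), (4,1), (7,9)} (total capacity 76)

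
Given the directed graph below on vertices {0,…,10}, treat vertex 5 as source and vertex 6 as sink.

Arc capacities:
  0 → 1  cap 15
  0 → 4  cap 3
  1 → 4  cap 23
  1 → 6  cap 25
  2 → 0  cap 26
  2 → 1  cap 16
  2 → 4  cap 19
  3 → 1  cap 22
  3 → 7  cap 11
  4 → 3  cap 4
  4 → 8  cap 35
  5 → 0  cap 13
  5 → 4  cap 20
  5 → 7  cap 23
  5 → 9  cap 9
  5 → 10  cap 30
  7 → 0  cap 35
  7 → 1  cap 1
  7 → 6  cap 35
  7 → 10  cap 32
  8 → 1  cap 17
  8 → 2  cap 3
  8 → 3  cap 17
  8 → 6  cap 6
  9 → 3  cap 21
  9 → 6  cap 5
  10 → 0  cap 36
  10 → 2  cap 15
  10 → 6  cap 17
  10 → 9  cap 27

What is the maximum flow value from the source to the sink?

Maximum flow value: 87

augment #1: 5→7→6 bottleneck 23, total now 23
augment #2: 5→9→6 bottleneck 5, total now 28
augment #3: 5→10→6 bottleneck 17, total now 45
augment #4: 5→0→1→6 bottleneck 13, total now 58
augment #5: 5→4→8→6 bottleneck 6, total now 64
augment #6: 5→4→3→1→6 bottleneck 4, total now 68
augment #7: 5→4→8→1→6 bottleneck 8, total now 76
augment #8: 5→9→3→7→6 bottleneck 4, total now 80
augment #9: 5→4→8→3→7→6 bottleneck 2, total now 82
augment #10: 5→10→9→3→7→6 bottleneck 5, total now 87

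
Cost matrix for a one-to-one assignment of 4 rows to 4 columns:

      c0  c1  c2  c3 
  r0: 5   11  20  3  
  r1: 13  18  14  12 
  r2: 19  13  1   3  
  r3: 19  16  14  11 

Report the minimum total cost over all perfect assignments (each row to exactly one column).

Minimum assignment cost: 33

optimal assignment: row0→col3 (cost 3), row1→col0 (cost 13), row2→col2 (cost 1), row3→col1 (cost 16)
total = 3 + 13 + 1 + 16 = 33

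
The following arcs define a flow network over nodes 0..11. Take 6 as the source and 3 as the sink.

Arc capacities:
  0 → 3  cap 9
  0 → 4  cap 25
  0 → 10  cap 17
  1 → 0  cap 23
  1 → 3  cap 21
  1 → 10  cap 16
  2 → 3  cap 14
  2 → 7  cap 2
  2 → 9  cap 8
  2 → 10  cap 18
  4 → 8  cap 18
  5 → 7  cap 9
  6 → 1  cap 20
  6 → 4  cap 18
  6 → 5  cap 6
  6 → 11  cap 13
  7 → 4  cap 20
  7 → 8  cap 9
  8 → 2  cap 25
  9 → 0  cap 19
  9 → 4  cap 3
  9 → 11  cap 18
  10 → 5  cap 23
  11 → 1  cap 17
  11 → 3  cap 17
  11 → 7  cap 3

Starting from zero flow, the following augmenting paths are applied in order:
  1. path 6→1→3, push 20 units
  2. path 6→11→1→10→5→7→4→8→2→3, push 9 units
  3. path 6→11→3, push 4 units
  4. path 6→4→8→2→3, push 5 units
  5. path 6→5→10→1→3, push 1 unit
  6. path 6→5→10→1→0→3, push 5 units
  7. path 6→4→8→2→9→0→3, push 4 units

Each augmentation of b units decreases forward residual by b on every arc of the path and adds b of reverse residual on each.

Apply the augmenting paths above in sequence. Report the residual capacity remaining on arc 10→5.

after path 1 (6→1→3, push 20): res(10,5)=23
after path 2 (6→11→1→10→5→7→4→8→2→3, push 9): res(10,5)=14
after path 3 (6→11→3, push 4): res(10,5)=14
after path 4 (6→4→8→2→3, push 5): res(10,5)=14
after path 5 (6→5→10→1→3, push 1): res(10,5)=15
after path 6 (6→5→10→1→0→3, push 5): res(10,5)=20
after path 7 (6→4→8→2→9→0→3, push 4): res(10,5)=20

Residual capacity of (10,5): 20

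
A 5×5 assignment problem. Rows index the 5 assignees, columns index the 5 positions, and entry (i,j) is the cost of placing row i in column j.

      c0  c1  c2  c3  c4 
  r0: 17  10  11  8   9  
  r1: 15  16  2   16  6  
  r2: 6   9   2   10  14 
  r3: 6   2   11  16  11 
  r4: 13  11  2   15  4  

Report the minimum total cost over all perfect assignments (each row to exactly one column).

Minimum assignment cost: 22

optimal assignment: row0→col3 (cost 8), row1→col2 (cost 2), row2→col0 (cost 6), row3→col1 (cost 2), row4→col4 (cost 4)
total = 8 + 2 + 6 + 2 + 4 = 22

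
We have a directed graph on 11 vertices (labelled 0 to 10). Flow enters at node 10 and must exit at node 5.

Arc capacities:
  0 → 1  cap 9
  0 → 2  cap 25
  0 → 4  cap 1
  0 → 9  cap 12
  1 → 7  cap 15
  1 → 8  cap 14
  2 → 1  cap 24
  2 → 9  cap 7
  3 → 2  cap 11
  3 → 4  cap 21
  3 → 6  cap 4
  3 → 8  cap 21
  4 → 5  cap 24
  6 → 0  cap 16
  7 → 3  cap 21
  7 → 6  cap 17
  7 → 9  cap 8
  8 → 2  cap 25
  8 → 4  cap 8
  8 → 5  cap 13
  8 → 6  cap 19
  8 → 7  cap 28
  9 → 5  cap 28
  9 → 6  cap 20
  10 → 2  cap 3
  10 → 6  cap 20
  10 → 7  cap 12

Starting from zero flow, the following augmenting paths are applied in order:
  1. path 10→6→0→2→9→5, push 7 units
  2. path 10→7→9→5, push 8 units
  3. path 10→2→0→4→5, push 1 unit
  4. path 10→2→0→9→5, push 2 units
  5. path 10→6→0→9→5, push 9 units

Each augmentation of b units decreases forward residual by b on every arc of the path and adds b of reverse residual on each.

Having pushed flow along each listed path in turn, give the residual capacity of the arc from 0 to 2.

after path 1 (10→6→0→2→9→5, push 7): res(0,2)=18
after path 2 (10→7→9→5, push 8): res(0,2)=18
after path 3 (10→2→0→4→5, push 1): res(0,2)=19
after path 4 (10→2→0→9→5, push 2): res(0,2)=21
after path 5 (10→6→0→9→5, push 9): res(0,2)=21

Residual capacity of (0,2): 21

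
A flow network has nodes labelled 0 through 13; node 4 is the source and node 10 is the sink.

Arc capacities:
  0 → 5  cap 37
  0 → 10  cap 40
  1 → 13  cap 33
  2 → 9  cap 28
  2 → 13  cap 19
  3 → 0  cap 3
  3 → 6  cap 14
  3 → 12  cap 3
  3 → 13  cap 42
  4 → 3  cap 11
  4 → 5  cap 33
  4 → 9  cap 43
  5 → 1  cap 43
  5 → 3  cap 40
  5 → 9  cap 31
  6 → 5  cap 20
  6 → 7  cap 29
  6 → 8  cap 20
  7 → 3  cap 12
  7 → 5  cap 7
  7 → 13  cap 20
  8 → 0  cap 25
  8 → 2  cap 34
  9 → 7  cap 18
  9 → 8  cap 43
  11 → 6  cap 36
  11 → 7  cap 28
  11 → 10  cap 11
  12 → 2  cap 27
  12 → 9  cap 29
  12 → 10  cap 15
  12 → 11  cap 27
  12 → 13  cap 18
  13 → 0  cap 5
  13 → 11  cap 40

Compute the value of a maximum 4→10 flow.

Maximum flow value: 47

augment #1: 4→3→0→10 bottleneck 3, total now 3
augment #2: 4→3→12→10 bottleneck 3, total now 6
augment #3: 4→3→13→0→10 bottleneck 5, total now 11
augment #4: 4→9→8→0→10 bottleneck 25, total now 36
augment #5: 4→5→1→13→11→10 bottleneck 11, total now 47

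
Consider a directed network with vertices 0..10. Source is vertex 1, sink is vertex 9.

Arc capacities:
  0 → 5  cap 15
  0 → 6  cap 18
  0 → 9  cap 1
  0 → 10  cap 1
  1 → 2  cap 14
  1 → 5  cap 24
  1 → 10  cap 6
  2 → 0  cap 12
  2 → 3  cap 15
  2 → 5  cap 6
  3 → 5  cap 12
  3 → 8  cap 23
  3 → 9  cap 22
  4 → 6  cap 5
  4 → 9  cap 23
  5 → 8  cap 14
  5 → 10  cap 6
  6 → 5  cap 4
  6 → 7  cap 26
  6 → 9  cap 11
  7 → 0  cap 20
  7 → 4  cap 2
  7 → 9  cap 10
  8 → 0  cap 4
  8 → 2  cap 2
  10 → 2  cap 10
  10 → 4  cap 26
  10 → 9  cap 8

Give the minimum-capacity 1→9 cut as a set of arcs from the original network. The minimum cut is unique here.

Min-cut arcs: {(1,2), (1,10), (5,10), (8,0), (8,2)} (total capacity 32)

augment #1: 1→10→9 push 6
augment #2: 1→2→0→9 push 1
augment #3: 1→2→3→9 push 13
augment #4: 1→5→10→9 push 2
augment #5: 1→5→10→4→9 push 4
augment #6: 1→5→8→0→6→9 push 4
augment #7: 1→5→8→2→3→9 push 2
max flow = 32; residual-reachable set from 1 gives S-side
cut edges (S→T): {(1,2), (1,10), (5,10), (8,0), (8,2)} total cap 32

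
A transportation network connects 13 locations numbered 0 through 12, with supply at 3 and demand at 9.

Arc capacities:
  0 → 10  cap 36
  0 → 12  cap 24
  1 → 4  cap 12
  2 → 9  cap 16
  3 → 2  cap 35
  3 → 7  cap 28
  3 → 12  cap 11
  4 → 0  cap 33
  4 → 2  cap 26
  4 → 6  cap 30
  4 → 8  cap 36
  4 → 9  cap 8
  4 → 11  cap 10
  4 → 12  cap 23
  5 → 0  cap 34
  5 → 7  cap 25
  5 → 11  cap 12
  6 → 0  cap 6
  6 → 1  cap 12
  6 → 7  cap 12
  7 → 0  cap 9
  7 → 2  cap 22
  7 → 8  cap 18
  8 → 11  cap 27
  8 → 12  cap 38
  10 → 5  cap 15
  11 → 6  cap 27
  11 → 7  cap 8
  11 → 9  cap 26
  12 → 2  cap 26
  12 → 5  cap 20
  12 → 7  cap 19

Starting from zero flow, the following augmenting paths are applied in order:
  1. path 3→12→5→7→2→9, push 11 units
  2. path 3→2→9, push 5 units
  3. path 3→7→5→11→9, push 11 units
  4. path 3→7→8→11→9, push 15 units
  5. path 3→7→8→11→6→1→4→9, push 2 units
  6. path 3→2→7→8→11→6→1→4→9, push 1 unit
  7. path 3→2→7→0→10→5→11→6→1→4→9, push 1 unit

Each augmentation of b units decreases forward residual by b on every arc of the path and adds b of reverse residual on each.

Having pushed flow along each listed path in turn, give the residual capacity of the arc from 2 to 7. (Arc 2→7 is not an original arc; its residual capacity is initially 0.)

after path 1 (3→12→5→7→2→9, push 11): res(2,7)=11
after path 2 (3→2→9, push 5): res(2,7)=11
after path 3 (3→7→5→11→9, push 11): res(2,7)=11
after path 4 (3→7→8→11→9, push 15): res(2,7)=11
after path 5 (3→7→8→11→6→1→4→9, push 2): res(2,7)=11
after path 6 (3→2→7→8→11→6→1→4→9, push 1): res(2,7)=10
after path 7 (3→2→7→0→10→5→11→6→1→4→9, push 1): res(2,7)=9

Residual capacity of (2,7): 9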